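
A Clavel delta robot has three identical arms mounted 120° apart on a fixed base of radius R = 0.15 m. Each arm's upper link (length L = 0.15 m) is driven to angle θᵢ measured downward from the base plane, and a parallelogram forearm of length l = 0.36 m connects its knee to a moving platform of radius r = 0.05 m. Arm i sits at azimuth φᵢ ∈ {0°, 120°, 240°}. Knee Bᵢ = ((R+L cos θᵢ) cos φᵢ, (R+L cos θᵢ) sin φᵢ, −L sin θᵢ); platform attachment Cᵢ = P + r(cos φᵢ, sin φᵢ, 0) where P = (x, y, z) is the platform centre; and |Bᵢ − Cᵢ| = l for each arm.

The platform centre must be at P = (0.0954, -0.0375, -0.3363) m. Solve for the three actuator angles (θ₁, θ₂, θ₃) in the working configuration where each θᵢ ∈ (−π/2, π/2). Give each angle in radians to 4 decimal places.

rotate P by −φ1: (0.0954, -0.0375, -0.3363)
  e−x'=0.0046;  (l²−L²−(e−x')²−y'²−z²)/2L = -0.0248
  θ1 = atan2(B,A) + arccos(C/0.3363) = 0.0873
arm 2 (φ=120.0°): x'=-0.0802, y'=-0.0639
  A=0.1802, B=-0.3363, C=(l²−L²−A²−y'²−z²)/(2L)=-0.1418
  γ=atan2(-0.3363,0.1802)=-1.0790;  ψ=arccos(-0.3717)=1.9516;  θ2=γ+ψ≈0.8727
arm 3 (φ=240.0°): x'=-0.0152, y'=0.1014
  A=0.1152, B=-0.3363, C=(l²−L²−A²−y'²−z²)/(2L)=-0.0985
  √(A²+B²)=0.3555;  θ3 = -1.2407+1.8516 ≈ 0.6108

θ₁ = 0.0873, θ₂ = 0.8727, θ₃ = 0.6108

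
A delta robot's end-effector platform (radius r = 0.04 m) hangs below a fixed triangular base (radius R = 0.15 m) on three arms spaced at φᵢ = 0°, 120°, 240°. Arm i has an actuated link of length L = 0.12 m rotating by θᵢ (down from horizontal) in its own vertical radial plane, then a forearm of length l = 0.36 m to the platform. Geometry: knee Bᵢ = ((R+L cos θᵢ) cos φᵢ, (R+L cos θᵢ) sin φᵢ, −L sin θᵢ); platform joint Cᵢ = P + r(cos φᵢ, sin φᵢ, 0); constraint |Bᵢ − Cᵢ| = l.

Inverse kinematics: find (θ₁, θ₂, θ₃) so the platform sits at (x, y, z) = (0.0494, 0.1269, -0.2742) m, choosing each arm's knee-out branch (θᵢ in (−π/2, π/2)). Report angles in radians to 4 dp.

φ1=0.0° → target in arm frame (0.0494, 0.1269)
  e−x'=0.0606;  (l²−L²−(e−x')²−y'²−z²)/2L = 0.0843
  γ=atan2(-0.2742,0.0606)=-1.3533;  ψ=arccos(0.3003)=1.2658;  θ1=γ+ψ≈-0.0875
arm 2 (φ=120.0°): x'=0.0852, y'=-0.1062
  e−x'=0.0248;  (l²−L²−(e−x')²−y'²−z²)/2L = 0.1171
  θ2 = atan2(B,A) + arccos(C/0.2753) = -0.3493
arm 3 (φ=240.0°): x'=-0.1346, y'=-0.0207
  A cos θ + B sin θ = C:  0.2446·cos θ + -0.2742·sin θ = -0.0843
  γ=atan2(-0.2742,0.2446)=-0.8424;  ψ=arccos(-0.2295)=1.8024;  θ3=γ+ψ≈0.9600

θ₁ = -0.0875, θ₂ = -0.3493, θ₃ = 0.9600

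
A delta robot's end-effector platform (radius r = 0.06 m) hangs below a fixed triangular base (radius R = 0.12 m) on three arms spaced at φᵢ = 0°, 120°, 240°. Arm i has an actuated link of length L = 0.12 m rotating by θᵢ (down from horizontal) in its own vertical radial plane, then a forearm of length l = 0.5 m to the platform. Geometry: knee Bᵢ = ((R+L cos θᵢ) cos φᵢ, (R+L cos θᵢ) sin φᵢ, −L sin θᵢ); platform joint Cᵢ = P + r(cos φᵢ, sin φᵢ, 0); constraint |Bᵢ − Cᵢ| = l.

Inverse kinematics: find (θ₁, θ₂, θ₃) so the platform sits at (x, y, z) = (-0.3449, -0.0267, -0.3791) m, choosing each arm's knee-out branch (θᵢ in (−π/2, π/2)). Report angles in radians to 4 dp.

arm 1 (φ=0.0°): x'=-0.3449, y'=-0.0267
  A cos θ + B sin θ = C:  0.4049·cos θ + -0.3791·sin θ = -0.3032
  θ1 = atan2(B,A) + arccos(C/0.5547) = 1.3967
arm 2 (φ=120.0°): x'=0.1493, y'=0.3120
  e−x'=-0.0893;  (l²−L²−(e−x')²−y'²−z²)/2L = -0.0561
  γ=atan2(-0.3791,-0.0893)=-1.8022;  ψ=arccos(-0.1441)=1.7154;  θ2=γ+ψ≈-0.0868
arm 3 (φ=240.0°): x'=0.1956, y'=-0.2853
  A cos θ + B sin θ = C:  -0.1356·cos θ + -0.3791·sin θ = -0.0330
  θ3 = atan2(B,A) + arccos(C/0.4026) = -0.2614

θ₁ = 1.3967, θ₂ = -0.0868, θ₃ = -0.2614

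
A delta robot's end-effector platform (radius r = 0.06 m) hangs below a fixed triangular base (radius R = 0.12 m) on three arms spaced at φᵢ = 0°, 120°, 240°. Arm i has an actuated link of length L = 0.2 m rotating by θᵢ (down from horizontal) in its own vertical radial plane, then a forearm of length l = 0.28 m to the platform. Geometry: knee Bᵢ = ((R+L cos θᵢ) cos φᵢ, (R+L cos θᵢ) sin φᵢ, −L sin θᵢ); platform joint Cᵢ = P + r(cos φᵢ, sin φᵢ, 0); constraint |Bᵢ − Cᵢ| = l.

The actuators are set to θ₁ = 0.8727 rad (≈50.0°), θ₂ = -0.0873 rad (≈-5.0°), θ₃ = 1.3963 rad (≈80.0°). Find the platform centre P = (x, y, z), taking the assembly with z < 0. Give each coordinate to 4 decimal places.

φ1=0.0°: virtual centre (0.1886, 0.0000, -0.1532), radius l
arm 2 at φ=120.0°: (R−r)+L cos θ2 = 0.2592;  O2 = (-0.1296, 0.2245, 0.0174)
arm 3 at φ=240.0°: (R−r)+L cos θ3 = 0.0947;  O3 = (-0.0474, -0.0820, -0.1970)
|O₂|²−|O₁|² = 0.0085;  |O₃|²−|O₁|² = -0.0113
linear system: -0.6363x+0.4490y = 0.0085−0.3413z; -0.4718x+-0.1641y = -0.0113−-0.0875z
Cramer: x(z) = 0.0116+0.0528z;  y(z) = 0.0353-0.6852z
sphere 1 gives Az²+Bz+C=0 with A=1.4724, B=0.2393, C=-0.0224;  B²−4AC=0.1890;  roots -0.2289, 0.0663;  negative root z = -0.2289
x = -0.0005, y = 0.1922

(-0.0005, 0.1922, -0.2289)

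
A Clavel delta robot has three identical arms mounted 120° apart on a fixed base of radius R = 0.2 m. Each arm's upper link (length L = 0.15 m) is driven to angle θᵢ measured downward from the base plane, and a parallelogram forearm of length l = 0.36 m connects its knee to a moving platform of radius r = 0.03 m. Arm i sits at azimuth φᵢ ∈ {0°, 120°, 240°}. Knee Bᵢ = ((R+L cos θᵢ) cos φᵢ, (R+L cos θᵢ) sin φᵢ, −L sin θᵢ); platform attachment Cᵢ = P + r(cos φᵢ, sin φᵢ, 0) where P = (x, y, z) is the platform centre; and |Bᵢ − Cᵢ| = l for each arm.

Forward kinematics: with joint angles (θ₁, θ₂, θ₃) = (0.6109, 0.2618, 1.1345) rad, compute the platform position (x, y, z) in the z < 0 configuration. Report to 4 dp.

(0.0158, 0.0913, -0.2970)

φ1=0.0°: virtual centre (0.2929, 0.0000, -0.0860), radius l
S2 = (0.3149·cos120.0°, 0.3149·sin120.0°, -0.0388) = (-0.1574, 0.2727, -0.0388)
φ3=240.0°: virtual centre (-0.1167, -0.2021, -0.1359), radius l
eliminate P² terms by subtracting sphere 1 from 2 and 3
[-0.9006 0.5454 0.0944]·P = 0.0075;  [-0.8191 -0.4042 -0.0998]·P = -0.0202
Cramer: x(z) = 0.0099-0.0201z;  y(z) = 0.0300-0.2063z
quadratic in z: (1.0430)z²+(0.1710)z+(-0.0412)=0, √Δ=0.4485 → z ∈ {-0.2970, 0.1330}; z = -0.2970 (taking z<0)
x = 0.0158, y = 0.0913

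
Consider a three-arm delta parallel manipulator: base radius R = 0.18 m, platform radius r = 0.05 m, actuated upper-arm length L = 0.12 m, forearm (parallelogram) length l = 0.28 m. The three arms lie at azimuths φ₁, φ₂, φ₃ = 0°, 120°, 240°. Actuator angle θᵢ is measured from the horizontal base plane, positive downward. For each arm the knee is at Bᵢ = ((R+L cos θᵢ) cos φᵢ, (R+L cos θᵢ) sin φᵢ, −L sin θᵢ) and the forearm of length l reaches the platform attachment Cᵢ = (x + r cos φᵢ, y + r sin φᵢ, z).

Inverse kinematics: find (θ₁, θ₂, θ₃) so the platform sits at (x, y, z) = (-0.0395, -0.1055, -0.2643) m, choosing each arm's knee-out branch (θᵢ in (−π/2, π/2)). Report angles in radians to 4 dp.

θ₁ = 1.2221, θ₂ = 1.3962, θ₃ = 0.1746

arm 1 (φ=0.0°): x'=-0.0395, y'=-0.1055
  A=0.1695, B=-0.2643, C=(l²−L²−A²−y'²−z²)/(2L)=-0.1905
  √(A²+B²)=0.3140;  θ1 = -1.0005+2.2226 ≈ 1.2221
φ2=120.0° → target in arm frame (-0.0716, 0.0870)
  A cos θ + B sin θ = C:  0.2016·cos θ + -0.2643·sin θ = -0.2253
  √(A²+B²)=0.3324;  θ2 = -0.9191+2.3154 ≈ 1.3962
arm 3 (φ=240.0°): x'=0.1111, y'=0.0185
  e−x'=0.0189;  (l²−L²−(e−x')²−y'²−z²)/2L = -0.0273
  √(A²+B²)=0.2650;  θ3 = -1.4995+1.6741 ≈ 0.1746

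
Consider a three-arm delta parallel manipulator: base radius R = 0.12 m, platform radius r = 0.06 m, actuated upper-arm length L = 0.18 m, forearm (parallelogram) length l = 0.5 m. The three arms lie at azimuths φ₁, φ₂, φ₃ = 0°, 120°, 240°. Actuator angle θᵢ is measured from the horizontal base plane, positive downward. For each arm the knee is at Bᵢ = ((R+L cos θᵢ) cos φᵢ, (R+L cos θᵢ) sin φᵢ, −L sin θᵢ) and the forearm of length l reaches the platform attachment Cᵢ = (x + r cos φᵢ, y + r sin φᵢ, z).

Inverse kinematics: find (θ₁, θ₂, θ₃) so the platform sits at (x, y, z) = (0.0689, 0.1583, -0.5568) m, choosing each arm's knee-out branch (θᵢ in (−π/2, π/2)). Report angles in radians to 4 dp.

rotate P by −φ1: (0.0689, 0.1583, -0.5568)
  A cos θ + B sin θ = C:  -0.0089·cos θ + -0.5568·sin θ = -0.3266
  √(A²+B²)=0.5569;  θ1 = -1.5868+2.1974 ≈ 0.6107
arm 2 (φ=120.0°): x'=0.1026, y'=-0.1388
  A cos θ + B sin θ = C:  -0.0426·cos θ + -0.5568·sin θ = -0.3153
  θ2 = atan2(B,A) + arccos(C/0.5584) = 0.5236
φ3=240.0° → target in arm frame (-0.1715, -0.0195)
  e−x'=0.2315;  (l²−L²−(e−x')²−y'²−z²)/2L = -0.4067
  √(A²+B²)=0.6030;  θ3 = -1.1767+2.3110 ≈ 1.1343

θ₁ = 0.6107, θ₂ = 0.5236, θ₃ = 1.1343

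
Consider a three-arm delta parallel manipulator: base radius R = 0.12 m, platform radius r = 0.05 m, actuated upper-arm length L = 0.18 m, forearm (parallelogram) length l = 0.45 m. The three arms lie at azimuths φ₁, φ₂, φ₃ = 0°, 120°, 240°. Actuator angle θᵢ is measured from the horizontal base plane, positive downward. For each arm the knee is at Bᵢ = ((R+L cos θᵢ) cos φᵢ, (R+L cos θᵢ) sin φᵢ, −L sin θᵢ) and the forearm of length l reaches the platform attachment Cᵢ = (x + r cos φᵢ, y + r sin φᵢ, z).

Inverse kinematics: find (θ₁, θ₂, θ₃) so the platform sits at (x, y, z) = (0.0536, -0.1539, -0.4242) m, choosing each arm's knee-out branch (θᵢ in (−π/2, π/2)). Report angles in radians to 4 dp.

rotate P by −φ1: (0.0536, -0.1539, -0.4242)
  e−x'=0.0164;  (l²−L²−(e−x')²−y'²−z²)/2L = -0.0939
  γ=atan2(-0.4242,0.0164)=-1.5322;  ψ=arccos(-0.2212)=1.7938;  θ1=γ+ψ≈0.2617
arm 2 (φ=120.0°): x'=-0.1601, y'=0.0305
  e−x'=0.2301;  (l²−L²−(e−x')²−y'²−z²)/2L = -0.1770
  √(A²+B²)=0.4826;  θ2 = -1.0738+1.9463 ≈ 0.8725
rotate P by −φ3: (0.1065, 0.1234, -0.4242)
  A cos θ + B sin θ = C:  -0.0365·cos θ + -0.4242·sin θ = -0.0733
  γ=atan2(-0.4242,-0.0365)=-1.6566;  ψ=arccos(-0.1722)=1.7439;  θ3=γ+ψ≈0.0873

θ₁ = 0.2617, θ₂ = 0.8725, θ₃ = 0.0873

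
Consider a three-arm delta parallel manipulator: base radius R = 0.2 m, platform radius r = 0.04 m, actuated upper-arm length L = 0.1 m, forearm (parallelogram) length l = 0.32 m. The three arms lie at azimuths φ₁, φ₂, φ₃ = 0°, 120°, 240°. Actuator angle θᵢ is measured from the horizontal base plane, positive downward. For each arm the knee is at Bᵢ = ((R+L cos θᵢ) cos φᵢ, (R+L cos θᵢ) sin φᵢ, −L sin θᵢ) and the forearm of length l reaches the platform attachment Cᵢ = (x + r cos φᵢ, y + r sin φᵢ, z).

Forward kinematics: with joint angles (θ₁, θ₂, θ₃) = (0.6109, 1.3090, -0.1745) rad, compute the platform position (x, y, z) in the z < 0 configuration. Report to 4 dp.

(0.0058, -0.1038, -0.2468)

φ1=0.0°: virtual centre (0.2419, 0.0000, -0.0574), radius l
arm 2 at φ=120.0°: ρ2 = 0.1859;  O2 = (-0.0929, 0.1610, -0.0966)
arm 3 at φ=240.0°: ρ3 = 0.2585;  O3 = (-0.1292, -0.2239, 0.0174)
|O₂|²−|O₁|² = -0.0179;  |O₃|²−|O₁|² = 0.0053
linear system: -0.6697x+0.3220y = -0.0179−-0.0785z; -0.7423x+-0.4477y = 0.0053−0.1494z
Cramer: x(z) = 0.0117+0.0241z;  y(z) = -0.0313+0.2938z
quadratic in z: (1.0869)z²+(0.0852)z+(-0.0451)=0, √Δ=0.4512 → z ∈ {-0.2468, 0.1683}; z = -0.2468 (taking z<0)
x = 0.0058, y = -0.1038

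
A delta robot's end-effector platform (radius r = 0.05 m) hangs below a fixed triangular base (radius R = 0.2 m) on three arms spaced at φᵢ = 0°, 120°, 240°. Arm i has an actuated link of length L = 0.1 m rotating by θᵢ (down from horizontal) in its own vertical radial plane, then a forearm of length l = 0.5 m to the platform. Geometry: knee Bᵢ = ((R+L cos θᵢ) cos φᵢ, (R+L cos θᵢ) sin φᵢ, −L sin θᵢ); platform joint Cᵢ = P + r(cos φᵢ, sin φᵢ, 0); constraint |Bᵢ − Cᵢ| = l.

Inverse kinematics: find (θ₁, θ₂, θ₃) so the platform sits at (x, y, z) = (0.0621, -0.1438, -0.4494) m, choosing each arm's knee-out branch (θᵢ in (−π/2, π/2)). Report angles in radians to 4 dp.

φ1=0.0° → target in arm frame (0.0621, -0.1438)
  A cos θ + B sin θ = C:  0.0879·cos θ + -0.4494·sin θ = 0.0482
  γ=atan2(-0.4494,0.0879)=-1.3776;  ψ=arccos(0.1052)=1.4654;  θ1=γ+ψ≈0.0878
rotate P by −φ2: (-0.1556, 0.0181, -0.4494)
  A=0.3056, B=-0.4494, C=(l²−L²−A²−y'²−z²)/(2L)=-0.2784
  √(A²+B²)=0.5435;  θ2 = -0.9736+2.1085 ≈ 1.1349
rotate P by −φ3: (0.0935, 0.1257, -0.4494)
  A cos θ + B sin θ = C:  0.0565·cos θ + -0.4494·sin θ = 0.0953
  γ=atan2(-0.4494,0.0565)=-1.4457;  ψ=arccos(0.2103)=1.3589;  θ3=γ+ψ≈-0.0868

θ₁ = 0.0878, θ₂ = 1.1349, θ₃ = -0.0868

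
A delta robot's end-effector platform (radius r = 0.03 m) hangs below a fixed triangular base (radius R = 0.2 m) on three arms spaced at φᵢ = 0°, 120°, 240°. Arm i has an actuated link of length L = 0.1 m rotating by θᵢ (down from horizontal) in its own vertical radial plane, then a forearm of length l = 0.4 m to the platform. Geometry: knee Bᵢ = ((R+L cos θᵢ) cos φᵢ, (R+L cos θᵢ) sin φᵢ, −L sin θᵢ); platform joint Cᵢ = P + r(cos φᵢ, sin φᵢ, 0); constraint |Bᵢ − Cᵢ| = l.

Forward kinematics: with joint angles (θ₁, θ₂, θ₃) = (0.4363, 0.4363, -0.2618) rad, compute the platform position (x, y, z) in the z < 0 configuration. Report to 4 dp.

arm 1 at φ=0.0°: ρ1 = 0.2606;  S1 = (0.2606, 0.0000, -0.0423)
φ2=120.0°: virtual centre (-0.1303, 0.2257, -0.0423), radius l
S3 = (0.2666·cos240.0°, 0.2666·sin240.0°, 0.0259) = (-0.1333, -0.2309, 0.0259)
subtract pairs → two planes through P
linear system: -0.7819x+0.4514y = 0.0000−0.0000z; -0.7879x+-0.4618y = 0.0020−0.1363z
det = 0.7167;  x = -0.0013+0.0858z,  y = -0.0022+0.1487z
sphere 1 gives Az²+Bz+C=0 with A=1.0295, B=0.0389, C=-0.0896;  B²−4AC=0.3705;  roots -0.3145, 0.2768;  negative root z = -0.3145
x = -0.0283, y = -0.0490

(-0.0283, -0.0490, -0.3145)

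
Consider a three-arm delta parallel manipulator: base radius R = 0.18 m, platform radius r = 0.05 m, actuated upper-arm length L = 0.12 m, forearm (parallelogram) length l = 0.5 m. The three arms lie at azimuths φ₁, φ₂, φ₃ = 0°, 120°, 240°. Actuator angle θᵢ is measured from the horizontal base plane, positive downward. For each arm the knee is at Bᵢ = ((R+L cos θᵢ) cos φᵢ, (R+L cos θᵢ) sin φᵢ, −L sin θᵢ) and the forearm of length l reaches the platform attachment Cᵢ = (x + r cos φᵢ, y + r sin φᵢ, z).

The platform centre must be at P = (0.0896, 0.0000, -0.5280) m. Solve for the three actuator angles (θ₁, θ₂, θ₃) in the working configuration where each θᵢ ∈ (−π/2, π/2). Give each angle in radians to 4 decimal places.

rotate P by −φ1: (0.0896, 0.0000, -0.5280)
  A cos θ + B sin θ = C:  0.0404·cos θ + -0.5280·sin θ = -0.1867
  θ1 = atan2(B,A) + arccos(C/0.5295) = 0.4367
arm 2 (φ=120.0°): x'=-0.0448, y'=-0.0776
  e−x'=0.1748;  (l²−L²−(e−x')²−y'²−z²)/2L = -0.3323
  θ2 = atan2(B,A) + arccos(C/0.5562) = 0.9601
rotate P by −φ3: (-0.0448, 0.0776, -0.5280)
  A=0.1748, B=-0.5280, C=(l²−L²−A²−y'²−z²)/(2L)=-0.3323
  θ3 = atan2(B,A) + arccos(C/0.5562) = 0.9601

θ₁ = 0.4367, θ₂ = 0.9601, θ₃ = 0.9601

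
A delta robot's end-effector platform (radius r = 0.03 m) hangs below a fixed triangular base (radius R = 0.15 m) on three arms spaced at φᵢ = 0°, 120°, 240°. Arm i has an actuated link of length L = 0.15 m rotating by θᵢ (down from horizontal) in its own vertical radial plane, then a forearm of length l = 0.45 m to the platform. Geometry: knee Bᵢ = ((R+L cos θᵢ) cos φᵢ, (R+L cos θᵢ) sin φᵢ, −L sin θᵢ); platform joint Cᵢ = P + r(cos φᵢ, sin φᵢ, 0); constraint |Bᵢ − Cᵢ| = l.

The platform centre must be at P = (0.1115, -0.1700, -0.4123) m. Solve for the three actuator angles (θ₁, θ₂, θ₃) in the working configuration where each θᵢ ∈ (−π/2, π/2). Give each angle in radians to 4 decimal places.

rotate P by −φ1: (0.1115, -0.1700, -0.4123)
  e−x'=0.0085;  (l²−L²−(e−x')²−y'²−z²)/2L = -0.0632
  θ1 = atan2(B,A) + arccos(C/0.4124) = 0.1745
rotate P by −φ2: (-0.2030, -0.0116, -0.4123)
  e−x'=0.3230;  (l²−L²−(e−x')²−y'²−z²)/2L = -0.3148
  θ2 = atan2(B,A) + arccos(C/0.5237) = 1.3093
rotate P by −φ3: (0.0915, 0.1816, -0.4123)
  A=0.0285, B=-0.4123, C=(l²−L²−A²−y'²−z²)/(2L)=-0.0792
  θ3 = atan2(B,A) + arccos(C/0.4133) = 0.2620

θ₁ = 0.1745, θ₂ = 1.3093, θ₃ = 0.2620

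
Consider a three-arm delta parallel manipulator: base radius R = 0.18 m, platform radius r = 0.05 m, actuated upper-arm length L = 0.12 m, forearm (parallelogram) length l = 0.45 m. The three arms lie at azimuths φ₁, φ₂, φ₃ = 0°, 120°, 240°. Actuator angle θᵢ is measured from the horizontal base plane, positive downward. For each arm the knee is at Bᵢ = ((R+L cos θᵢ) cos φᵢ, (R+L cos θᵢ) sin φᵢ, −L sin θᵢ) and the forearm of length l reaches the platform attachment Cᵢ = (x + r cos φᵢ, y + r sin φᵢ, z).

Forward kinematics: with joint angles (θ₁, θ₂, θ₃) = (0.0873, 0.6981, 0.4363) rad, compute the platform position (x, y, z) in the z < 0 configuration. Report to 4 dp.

(0.0693, -0.0348, -0.4213)

φ1=0.0°: virtual centre (0.2495, 0.0000, -0.0105), radius l
arm 2 at φ=120.0°: ρ2 = 0.2219;  O2 = (-0.1110, 0.1922, -0.0771)
arm 3 at φ=240.0°: ρ3 = 0.2388;  O3 = (-0.1194, -0.2068, -0.0507)
eliminate P² terms by subtracting sphere 1 from 2 and 3
plane₁₂: -0.7210x+0.3844y+-0.1333z = -0.0072
Cramer: x(z) = 0.0070-0.1480z;  y(z) = -0.0056+0.0693z
quadratic in z: (1.0267)z²+(0.0919)z+(-0.1435)=0, √Δ=0.7732 → z ∈ {-0.4213, 0.3318}; z = -0.4213 (taking z<0)
x = 0.0693, y = -0.0348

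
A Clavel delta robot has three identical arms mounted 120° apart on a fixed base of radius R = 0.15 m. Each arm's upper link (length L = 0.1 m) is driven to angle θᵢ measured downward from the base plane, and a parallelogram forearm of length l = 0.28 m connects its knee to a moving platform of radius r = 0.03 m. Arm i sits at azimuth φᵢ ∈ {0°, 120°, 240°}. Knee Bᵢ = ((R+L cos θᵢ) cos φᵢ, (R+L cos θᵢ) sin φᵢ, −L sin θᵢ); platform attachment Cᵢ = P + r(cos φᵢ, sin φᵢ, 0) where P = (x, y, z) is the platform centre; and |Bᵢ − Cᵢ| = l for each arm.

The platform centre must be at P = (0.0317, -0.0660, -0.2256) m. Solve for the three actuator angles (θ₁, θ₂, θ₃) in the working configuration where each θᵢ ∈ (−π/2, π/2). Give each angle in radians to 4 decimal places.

rotate P by −φ1: (0.0317, -0.0660, -0.2256)
  A=0.0883, B=-0.2256, C=(l²−L²−A²−y'²−z²)/(2L)=0.0268
  θ1 = atan2(B,A) + arccos(C/0.2423) = 0.2624
arm 2 (φ=120.0°): x'=-0.0730, y'=0.0055
  A=0.1930, B=-0.2256, C=(l²−L²−A²−y'²−z²)/(2L)=-0.0989
  θ2 = atan2(B,A) + arccos(C/0.2969) = 1.0473
φ3=240.0° → target in arm frame (0.0413, 0.0605)
  e−x'=0.0787;  (l²−L²−(e−x')²−y'²−z²)/2L = 0.0383
  √(A²+B²)=0.2389;  θ3 = -1.2352+1.4099 ≈ 0.1747

θ₁ = 0.2624, θ₂ = 1.0473, θ₃ = 0.1747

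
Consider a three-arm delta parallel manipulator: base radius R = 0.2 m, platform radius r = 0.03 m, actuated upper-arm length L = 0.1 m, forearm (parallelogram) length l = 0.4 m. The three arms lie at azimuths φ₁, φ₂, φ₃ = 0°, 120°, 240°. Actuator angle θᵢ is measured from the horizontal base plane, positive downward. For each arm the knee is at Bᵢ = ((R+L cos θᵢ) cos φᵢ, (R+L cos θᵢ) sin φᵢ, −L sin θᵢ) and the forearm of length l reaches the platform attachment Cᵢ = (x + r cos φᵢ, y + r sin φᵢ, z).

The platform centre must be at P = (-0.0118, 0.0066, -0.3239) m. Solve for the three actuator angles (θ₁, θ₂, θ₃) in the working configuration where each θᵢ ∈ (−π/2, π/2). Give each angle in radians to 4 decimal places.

θ₁ = 0.3493, θ₂ = 0.1744, θ₃ = 0.2614

φ1=0.0° → target in arm frame (-0.0118, 0.0066)
  A cos θ + B sin θ = C:  0.1818·cos θ + -0.3239·sin θ = 0.0600
  √(A²+B²)=0.3714;  θ1 = -1.0593+1.4086 ≈ 0.3493
φ2=120.0° → target in arm frame (0.0116, 0.0069)
  e−x'=0.1584;  (l²−L²−(e−x')²−y'²−z²)/2L = 0.0998
  γ=atan2(-0.3239,0.1584)=-1.1160;  ψ=arccos(0.2767)=1.2904;  θ2=γ+ψ≈0.1744
φ3=240.0° → target in arm frame (0.0002, -0.0135)
  e−x'=0.1698;  (l²−L²−(e−x')²−y'²−z²)/2L = 0.0803
  √(A²+B²)=0.3657;  θ3 = -1.0879+1.3493 ≈ 0.2614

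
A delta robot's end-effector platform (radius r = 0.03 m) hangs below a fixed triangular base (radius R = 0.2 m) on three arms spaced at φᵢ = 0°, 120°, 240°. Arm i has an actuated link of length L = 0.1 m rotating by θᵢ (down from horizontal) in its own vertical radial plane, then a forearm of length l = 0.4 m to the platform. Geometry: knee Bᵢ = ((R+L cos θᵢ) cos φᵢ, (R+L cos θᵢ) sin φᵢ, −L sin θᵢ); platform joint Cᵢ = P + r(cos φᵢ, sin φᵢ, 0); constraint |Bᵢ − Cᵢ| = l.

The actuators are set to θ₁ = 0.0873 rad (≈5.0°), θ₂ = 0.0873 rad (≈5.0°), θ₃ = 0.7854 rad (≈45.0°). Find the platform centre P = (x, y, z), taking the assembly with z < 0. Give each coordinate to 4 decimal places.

(0.0335, 0.0580, -0.3263)

φ1=0.0°: virtual centre (0.2696, 0.0000, -0.0087), radius l
φ2=120.0°: virtual centre (-0.1348, 0.2335, -0.0087), radius l
S3 = (0.2407·cos240.0°, 0.2407·sin240.0°, -0.0707) = (-0.1204, -0.2085, -0.0707)
eliminate P² terms by subtracting sphere 1 from 2 and 3
plane₁₂: -0.8089x+0.4670y+0.0000z = 0.0000
Cramer: x(z) = 0.0065-0.0825z;  y(z) = 0.0113-0.1430z
into |P−S₁|² = l²: 1.0273z² + 0.0576z + -0.0906 = 0;  Δ = 0.3755;  z = -0.3263 or 0.2702 → z<0 root = -0.3263
x = 0.0335, y = 0.0580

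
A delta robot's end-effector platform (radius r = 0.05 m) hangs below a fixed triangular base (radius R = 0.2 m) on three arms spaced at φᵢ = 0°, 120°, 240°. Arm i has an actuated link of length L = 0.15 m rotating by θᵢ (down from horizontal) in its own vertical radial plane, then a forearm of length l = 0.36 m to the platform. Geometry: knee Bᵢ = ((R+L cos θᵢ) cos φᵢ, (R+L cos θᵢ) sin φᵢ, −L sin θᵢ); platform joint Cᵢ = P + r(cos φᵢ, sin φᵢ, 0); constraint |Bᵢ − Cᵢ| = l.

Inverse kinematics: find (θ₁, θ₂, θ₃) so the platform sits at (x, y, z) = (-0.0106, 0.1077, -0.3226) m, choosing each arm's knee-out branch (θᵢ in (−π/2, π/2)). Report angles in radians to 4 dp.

rotate P by −φ1: (-0.0106, 0.1077, -0.3226)
  A=0.1606, B=-0.3226, C=(l²−L²−A²−y'²−z²)/(2L)=-0.1145
  θ1 = atan2(B,A) + arccos(C/0.3604) = 0.7854
rotate P by −φ2: (0.0986, -0.0447, -0.3226)
  A cos θ + B sin θ = C:  0.0514·cos θ + -0.3226·sin θ = -0.0054
  γ=atan2(-0.3226,0.0514)=-1.4127;  ψ=arccos(-0.0164)=1.5872;  θ2=γ+ψ≈0.1745
rotate P by −φ3: (-0.0880, -0.0630, -0.3226)
  A cos θ + B sin θ = C:  0.2380·cos θ + -0.3226·sin θ = -0.1919
  γ=atan2(-0.3226,0.2380)=-0.9352;  ψ=arccos(-0.4787)=2.0700;  θ3=γ+ψ≈1.1348

θ₁ = 0.7854, θ₂ = 0.1745, θ₃ = 1.1348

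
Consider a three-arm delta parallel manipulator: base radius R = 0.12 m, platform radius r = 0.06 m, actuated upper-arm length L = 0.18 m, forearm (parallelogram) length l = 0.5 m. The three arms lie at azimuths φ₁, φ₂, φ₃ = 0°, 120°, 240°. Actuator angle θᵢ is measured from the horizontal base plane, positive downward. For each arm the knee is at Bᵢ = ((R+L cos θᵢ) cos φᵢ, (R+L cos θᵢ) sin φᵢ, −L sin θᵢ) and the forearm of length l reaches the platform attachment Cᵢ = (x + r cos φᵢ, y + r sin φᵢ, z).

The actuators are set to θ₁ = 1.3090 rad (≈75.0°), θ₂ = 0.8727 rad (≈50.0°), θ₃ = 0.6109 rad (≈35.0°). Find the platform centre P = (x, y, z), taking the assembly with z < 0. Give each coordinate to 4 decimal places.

arm 1 at φ=0.0°: e+L cos θ1 = 0.1066;  S1 = (0.1066, 0.0000, -0.1739)
S2 = (0.1757·cos120.0°, 0.1757·sin120.0°, -0.1379) = (-0.0878, 0.1522, -0.1379)
φ3=240.0°: virtual centre (-0.1037, -0.1797, -0.1032), radius l
|S₂|²−|S₁|² = 0.0083;  |S₃|²−|S₁|² = 0.0121
linear system: -0.3889x+0.3043y = 0.0083−0.0719z; -0.4206x+-0.3593y = 0.0121−0.1412z
Cramer: x(z) = -0.0249+0.2571z;  y(z) = -0.0046+0.0921z
into |P−S₁|² = l²: 1.0746z² + 0.2793z + -0.2025 = 0;  Δ = 0.9483;  z = -0.5831 or 0.3231 → z<0 root = -0.5831
x = -0.1748, y = -0.0583

(-0.1748, -0.0583, -0.5831)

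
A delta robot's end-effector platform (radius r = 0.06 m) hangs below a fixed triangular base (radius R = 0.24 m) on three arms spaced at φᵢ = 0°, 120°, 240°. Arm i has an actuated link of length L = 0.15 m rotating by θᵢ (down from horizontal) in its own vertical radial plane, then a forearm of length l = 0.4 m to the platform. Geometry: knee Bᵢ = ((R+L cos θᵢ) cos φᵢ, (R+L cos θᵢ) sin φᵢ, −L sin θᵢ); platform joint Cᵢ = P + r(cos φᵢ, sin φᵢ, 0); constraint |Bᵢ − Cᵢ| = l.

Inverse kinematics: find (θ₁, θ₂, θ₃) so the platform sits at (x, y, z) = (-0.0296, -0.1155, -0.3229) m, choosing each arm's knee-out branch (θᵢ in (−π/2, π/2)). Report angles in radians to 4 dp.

θ₁ = 0.7854, θ₂ = 1.0468, θ₃ = -0.0876

φ1=0.0° → target in arm frame (-0.0296, -0.1155)
  A cos θ + B sin θ = C:  0.2096·cos θ + -0.3229·sin θ = -0.0801
  θ1 = atan2(B,A) + arccos(C/0.3850) = 0.7854
rotate P by −φ2: (-0.0852, 0.0834, -0.3229)
  A=0.2652, B=-0.3229, C=(l²−L²−A²−y'²−z²)/(2L)=-0.1469
  √(A²+B²)=0.4179;  θ2 = -0.8831+1.9300 ≈ 1.0468
rotate P by −φ3: (0.1148, 0.0321, -0.3229)
  A cos θ + B sin θ = C:  0.0652·cos θ + -0.3229·sin θ = 0.0932
  θ3 = atan2(B,A) + arccos(C/0.3294) = -0.0876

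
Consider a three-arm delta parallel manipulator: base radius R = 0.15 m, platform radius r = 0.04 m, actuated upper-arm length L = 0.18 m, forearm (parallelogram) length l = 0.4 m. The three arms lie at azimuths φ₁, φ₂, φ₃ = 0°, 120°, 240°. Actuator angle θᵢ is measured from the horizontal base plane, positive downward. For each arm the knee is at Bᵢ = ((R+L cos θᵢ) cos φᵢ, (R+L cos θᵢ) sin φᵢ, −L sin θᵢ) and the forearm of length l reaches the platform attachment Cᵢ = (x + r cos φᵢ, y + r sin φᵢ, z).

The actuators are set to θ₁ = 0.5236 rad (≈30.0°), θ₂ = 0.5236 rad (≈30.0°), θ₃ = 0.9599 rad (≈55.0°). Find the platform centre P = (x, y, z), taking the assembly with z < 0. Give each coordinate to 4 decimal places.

O1 = (0.2659·cos0.0°, 0.2659·sin0.0°, -0.0900) = (0.2659, 0.0000, -0.0900)
O2 = (0.2659·cos120.0°, 0.2659·sin120.0°, -0.0900) = (-0.1329, 0.2303, -0.0900)
φ3=240.0°: virtual centre (-0.1066, -0.1847, -0.1474), radius l
subtract pairs → two planes through P
[-0.7977 0.4605 0.0000]·P = 0.0000;  [-0.7450 -0.3694 -0.1149]·P = -0.0116
det = 0.6377;  x = 0.0084+-0.0830z,  y = 0.0145+-0.1437z
quadratic in z: (1.0275)z²+(0.2186)z+(-0.0854)=0, √Δ=0.6314 → z ∈ {-0.4136, 0.2009}; z = -0.4136 (taking z<0)
x = 0.0427, y = 0.0739

(0.0427, 0.0739, -0.4136)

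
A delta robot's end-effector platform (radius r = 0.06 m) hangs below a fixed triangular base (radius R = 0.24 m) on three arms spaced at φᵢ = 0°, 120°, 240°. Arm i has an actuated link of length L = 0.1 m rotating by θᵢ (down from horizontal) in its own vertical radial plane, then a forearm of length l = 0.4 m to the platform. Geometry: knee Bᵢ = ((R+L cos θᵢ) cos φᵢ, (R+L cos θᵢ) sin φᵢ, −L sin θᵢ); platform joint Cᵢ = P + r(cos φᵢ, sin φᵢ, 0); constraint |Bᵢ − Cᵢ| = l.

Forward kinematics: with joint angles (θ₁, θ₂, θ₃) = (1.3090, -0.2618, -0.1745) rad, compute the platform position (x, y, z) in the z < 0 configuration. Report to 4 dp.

arm 1 at φ=0.0°: e+L cos θ1 = 0.2059;  O1 = (0.2059, 0.0000, -0.0966)
O2 = (0.2766·cos120.0°, 0.2766·sin120.0°, 0.0259) = (-0.1383, 0.2395, 0.0259)
φ3=240.0°: virtual centre (-0.1392, -0.2412, 0.0174), radius l
eliminate P² terms by subtracting sphere 1 from 2 and 3
[-0.6884 0.4791 0.2449]·P = 0.0255;  [-0.6902 -0.4823 0.2279]·P = 0.0261
Cramer: x(z) = -0.0374+0.3430z;  y(z) = -0.0006-0.0184z
into |P−O₁|² = l²: 1.1180z² + 0.0263z + -0.0915 = 0;  Δ = 0.4098;  z = -0.2980 or 0.2745 → z<0 root = -0.2980
x = -0.1397, y = 0.0048

(-0.1397, 0.0048, -0.2980)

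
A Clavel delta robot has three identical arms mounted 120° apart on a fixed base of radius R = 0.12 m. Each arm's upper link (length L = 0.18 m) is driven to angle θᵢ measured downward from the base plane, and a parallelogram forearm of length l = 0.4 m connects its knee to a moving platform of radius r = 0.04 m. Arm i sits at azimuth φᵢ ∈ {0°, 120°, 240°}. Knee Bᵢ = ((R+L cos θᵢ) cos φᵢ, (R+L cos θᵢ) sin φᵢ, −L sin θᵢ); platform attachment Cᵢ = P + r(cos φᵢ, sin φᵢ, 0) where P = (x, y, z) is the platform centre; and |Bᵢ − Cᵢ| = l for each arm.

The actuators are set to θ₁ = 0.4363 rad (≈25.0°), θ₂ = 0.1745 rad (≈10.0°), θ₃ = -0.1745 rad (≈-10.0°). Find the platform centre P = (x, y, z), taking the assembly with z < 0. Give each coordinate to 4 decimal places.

(-0.0690, -0.0452, -0.3221)

O1 = (0.2431·cos0.0°, 0.2431·sin0.0°, -0.0761) = (0.2431, 0.0000, -0.0761)
φ2=120.0°: virtual centre (-0.1286, 0.2228, -0.0313), radius l
O3 = (0.2573·cos240.0°, 0.2573·sin240.0°, 0.0313) = (-0.1286, -0.2228, 0.0313)
subtract pairs → two planes through P
linear system: -0.7435x+0.4456y = 0.0023−0.0896z; -0.7435x+-0.4456y = 0.0023−0.2146z
Cramer: x(z) = -0.0030+0.2046z;  y(z) = 0.0000+0.1403z
sphere 1 gives Az²+Bz+C=0 with A=1.0615, B=0.0514, C=-0.0936;  B²−4AC=0.4001;  roots -0.3221, 0.2737;  negative root z = -0.3221
x = -0.0690, y = -0.0452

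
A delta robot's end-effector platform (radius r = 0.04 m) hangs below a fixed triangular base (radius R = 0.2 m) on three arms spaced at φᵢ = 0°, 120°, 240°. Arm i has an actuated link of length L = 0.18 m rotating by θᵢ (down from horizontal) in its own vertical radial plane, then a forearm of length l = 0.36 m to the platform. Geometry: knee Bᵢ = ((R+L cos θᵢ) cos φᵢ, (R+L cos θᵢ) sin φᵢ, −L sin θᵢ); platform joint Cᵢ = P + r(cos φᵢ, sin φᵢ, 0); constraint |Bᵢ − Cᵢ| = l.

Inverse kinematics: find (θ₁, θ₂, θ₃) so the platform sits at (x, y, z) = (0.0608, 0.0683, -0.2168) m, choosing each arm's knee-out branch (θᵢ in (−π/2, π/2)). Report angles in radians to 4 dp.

rotate P by −φ1: (0.0608, 0.0683, -0.2168)
  A cos θ + B sin θ = C:  0.0992·cos θ + -0.2168·sin θ = 0.0991
  √(A²+B²)=0.2384;  θ1 = -1.1417+1.1419 ≈ 0.0003
φ2=120.0° → target in arm frame (0.0287, -0.0868)
  A=0.1313, B=-0.2168, C=(l²−L²−A²−y'²−z²)/(2L)=0.0707
  √(A²+B²)=0.2534;  θ2 = -1.0264+1.2883 ≈ 0.2618
arm 3 (φ=240.0°): x'=-0.0895, y'=0.0185
  A=0.2495, B=-0.2168, C=(l²−L²−A²−y'²−z²)/(2L)=-0.0345
  θ3 = atan2(B,A) + arccos(C/0.3306) = 0.9601

θ₁ = 0.0003, θ₂ = 0.2618, θ₃ = 0.9601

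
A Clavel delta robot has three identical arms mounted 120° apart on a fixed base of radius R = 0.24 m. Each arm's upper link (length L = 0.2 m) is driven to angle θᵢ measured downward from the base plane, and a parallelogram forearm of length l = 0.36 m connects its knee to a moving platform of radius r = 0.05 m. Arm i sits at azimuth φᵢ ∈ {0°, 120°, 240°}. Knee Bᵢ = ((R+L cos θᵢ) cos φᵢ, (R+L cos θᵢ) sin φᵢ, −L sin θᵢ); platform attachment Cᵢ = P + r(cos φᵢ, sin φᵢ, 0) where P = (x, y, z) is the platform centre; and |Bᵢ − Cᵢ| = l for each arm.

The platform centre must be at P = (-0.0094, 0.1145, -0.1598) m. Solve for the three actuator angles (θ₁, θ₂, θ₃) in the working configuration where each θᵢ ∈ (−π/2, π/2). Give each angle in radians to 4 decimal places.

rotate P by −φ1: (-0.0094, 0.1145, -0.1598)
  A cos θ + B sin θ = C:  0.1994·cos θ + -0.1598·sin θ = 0.0280
  γ=atan2(-0.1598,0.1994)=-0.6756;  ψ=arccos(0.1095)=1.4611;  θ1=γ+ψ≈0.7855
rotate P by −φ2: (0.1039, -0.0491, -0.1598)
  e−x'=0.0861;  (l²−L²−(e−x')²−y'²−z²)/2L = 0.1356
  γ=atan2(-0.1598,0.0861)=-1.0764;  ψ=arccos(0.7468)=0.7275;  θ2=γ+ψ≈-0.3489
φ3=240.0° → target in arm frame (-0.0945, -0.0654)
  e−x'=0.2845;  (l²−L²−(e−x')²−y'²−z²)/2L = -0.0528
  √(A²+B²)=0.3263;  θ3 = -0.5118+1.7334 ≈ 1.2216

θ₁ = 0.7855, θ₂ = -0.3489, θ₃ = 1.2216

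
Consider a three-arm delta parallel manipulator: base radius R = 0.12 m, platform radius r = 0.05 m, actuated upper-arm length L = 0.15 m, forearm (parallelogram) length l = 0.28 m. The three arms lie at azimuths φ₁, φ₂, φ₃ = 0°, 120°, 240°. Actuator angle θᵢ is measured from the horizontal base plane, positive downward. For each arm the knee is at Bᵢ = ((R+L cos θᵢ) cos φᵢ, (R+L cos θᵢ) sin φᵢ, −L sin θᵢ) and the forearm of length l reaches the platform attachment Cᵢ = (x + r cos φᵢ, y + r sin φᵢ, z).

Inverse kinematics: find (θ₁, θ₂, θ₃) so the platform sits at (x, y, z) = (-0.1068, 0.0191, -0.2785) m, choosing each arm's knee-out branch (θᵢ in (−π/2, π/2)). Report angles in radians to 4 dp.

φ1=0.0° → target in arm frame (-0.1068, 0.0191)
  A=0.1768, B=-0.2785, C=(l²−L²−A²−y'²−z²)/(2L)=-0.1776
  θ1 = atan2(B,A) + arccos(C/0.3299) = 1.1342
rotate P by −φ2: (0.0699, 0.0829, -0.2785)
  A=0.0001, B=-0.2785, C=(l²−L²−A²−y'²−z²)/(2L)=-0.0951
  √(A²+B²)=0.2785;  θ2 = -1.5706+1.9194 ≈ 0.3488
arm 3 (φ=240.0°): x'=0.0369, y'=-0.1020
  A=0.0331, B=-0.2785, C=(l²−L²−A²−y'²−z²)/(2L)=-0.1106
  θ3 = atan2(B,A) + arccos(C/0.2805) = 0.5237

θ₁ = 1.1342, θ₂ = 0.3488, θ₃ = 0.5237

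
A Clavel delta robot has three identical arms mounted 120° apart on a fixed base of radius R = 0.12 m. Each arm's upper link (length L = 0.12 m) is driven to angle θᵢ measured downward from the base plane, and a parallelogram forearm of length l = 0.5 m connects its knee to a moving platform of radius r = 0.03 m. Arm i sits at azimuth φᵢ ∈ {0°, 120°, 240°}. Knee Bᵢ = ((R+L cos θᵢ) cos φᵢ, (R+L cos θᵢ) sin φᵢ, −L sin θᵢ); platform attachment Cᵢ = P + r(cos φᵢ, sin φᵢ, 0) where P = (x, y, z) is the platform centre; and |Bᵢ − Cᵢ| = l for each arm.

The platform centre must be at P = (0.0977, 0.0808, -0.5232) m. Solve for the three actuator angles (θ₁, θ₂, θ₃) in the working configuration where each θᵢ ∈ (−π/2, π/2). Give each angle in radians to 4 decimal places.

rotate P by −φ1: (0.0977, 0.0808, -0.5232)
  e−x'=-0.0077;  (l²−L²−(e−x')²−y'²−z²)/2L = -0.1864
  θ1 = atan2(B,A) + arccos(C/0.5233) = 0.3494
arm 2 (φ=120.0°): x'=0.0211, y'=-0.1250
  e−x'=0.0689;  (l²−L²−(e−x')²−y'²−z²)/2L = -0.2438
  √(A²+B²)=0.5277;  θ2 = -1.4399+2.0510 ≈ 0.6111
φ3=240.0° → target in arm frame (-0.1188, 0.0442)
  e−x'=0.2088;  (l²−L²−(e−x')²−y'²−z²)/2L = -0.3488
  √(A²+B²)=0.5633;  θ3 = -1.1910+2.2384 ≈ 1.0473

θ₁ = 0.3494, θ₂ = 0.6111, θ₃ = 1.0473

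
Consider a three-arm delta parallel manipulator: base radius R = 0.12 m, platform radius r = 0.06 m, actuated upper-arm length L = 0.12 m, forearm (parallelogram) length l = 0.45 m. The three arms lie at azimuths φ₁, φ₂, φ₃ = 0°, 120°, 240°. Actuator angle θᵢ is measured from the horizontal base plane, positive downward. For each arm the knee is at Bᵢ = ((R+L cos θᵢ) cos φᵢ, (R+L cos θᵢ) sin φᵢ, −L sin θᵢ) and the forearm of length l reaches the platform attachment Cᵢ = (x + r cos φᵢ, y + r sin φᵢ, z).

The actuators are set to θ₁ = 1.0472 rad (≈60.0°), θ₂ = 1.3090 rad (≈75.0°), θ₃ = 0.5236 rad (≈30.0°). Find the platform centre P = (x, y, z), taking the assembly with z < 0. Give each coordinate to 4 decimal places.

(-0.0216, -0.1443, -0.5059)

φ1=0.0°: virtual centre (0.1200, 0.0000, -0.1039), radius l
arm 2 at φ=120.0°: (R−r)+L cos θ2 = 0.0911;  centre 2 = (-0.0455, 0.0789, -0.1159)
φ3=240.0°: virtual centre (-0.0820, -0.1420, -0.0600), radius l
eliminate P² terms by subtracting sphere 1 from 2 and 3
[-0.3311 0.1577 -0.0240]·P = -0.0035;  [-0.4039 -0.2839 0.0878]·P = 0.0053
det = 0.1577;  x = 0.0010+0.0447z,  y = -0.0200+0.2458z
sphere 1 gives Az²+Bz+C=0 with A=1.0624, B=0.1874, C=-0.1771;  B²−4AC=0.7879;  roots -0.5059, 0.3295;  negative root z = -0.5059
x = -0.0216, y = -0.1443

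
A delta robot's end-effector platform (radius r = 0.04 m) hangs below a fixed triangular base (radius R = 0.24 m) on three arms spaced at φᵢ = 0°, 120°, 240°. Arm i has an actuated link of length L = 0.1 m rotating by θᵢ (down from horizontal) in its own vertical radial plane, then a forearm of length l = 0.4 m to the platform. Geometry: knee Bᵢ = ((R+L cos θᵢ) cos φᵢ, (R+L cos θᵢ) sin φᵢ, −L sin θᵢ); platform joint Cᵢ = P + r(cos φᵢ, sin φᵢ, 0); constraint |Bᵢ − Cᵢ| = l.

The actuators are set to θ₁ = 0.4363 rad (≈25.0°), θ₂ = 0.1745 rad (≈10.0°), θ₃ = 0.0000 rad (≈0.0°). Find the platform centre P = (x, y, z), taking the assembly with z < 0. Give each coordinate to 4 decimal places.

(-0.0258, -0.0102, -0.2868)

O1 = (0.2906·cos0.0°, 0.2906·sin0.0°, -0.0423) = (0.2906, 0.0000, -0.0423)
arm 2 at φ=120.0°: e+L cos θ2 = 0.2985;  O2 = (-0.1492, 0.2585, -0.0174)
O3 = (0.3000·cos240.0°, 0.3000·sin240.0°, 0.0000) = (-0.1500, -0.2598, 0.0000)
eliminate P² terms by subtracting sphere 1 from 2 and 3
linear system: -0.8797x+0.5170y = 0.0031−0.0498z; -0.8813x+-0.5196y = 0.0037−0.0845z
det = 0.9127;  x = -0.0039+0.0762z,  y = -0.0006+0.0334z
quadratic in z: (1.0069)z²+(0.0396)z+(-0.0715)=0, √Δ=0.5379 → z ∈ {-0.2868, 0.2475}; z = -0.2868 (taking z<0)
x = -0.0258, y = -0.0102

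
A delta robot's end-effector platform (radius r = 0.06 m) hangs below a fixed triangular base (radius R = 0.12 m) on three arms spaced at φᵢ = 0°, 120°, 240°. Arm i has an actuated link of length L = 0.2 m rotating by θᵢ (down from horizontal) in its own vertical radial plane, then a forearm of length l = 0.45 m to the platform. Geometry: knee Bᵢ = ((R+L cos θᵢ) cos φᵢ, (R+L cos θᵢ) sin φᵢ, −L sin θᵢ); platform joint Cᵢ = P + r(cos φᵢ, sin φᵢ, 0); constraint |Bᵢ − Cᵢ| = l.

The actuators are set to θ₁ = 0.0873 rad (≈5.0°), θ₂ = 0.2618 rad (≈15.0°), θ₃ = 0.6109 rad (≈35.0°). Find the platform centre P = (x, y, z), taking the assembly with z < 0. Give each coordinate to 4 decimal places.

(0.0793, 0.0716, -0.4236)

arm 1 at φ=0.0°: ρ1 = 0.2592;  centre 1 = (0.2592, 0.0000, -0.0174)
arm 2 at φ=120.0°: ρ2 = 0.2532;  centre 2 = (-0.1266, 0.2193, -0.0518)
arm 3 at φ=240.0°: ρ3 = 0.2238;  centre 3 = (-0.1119, -0.1938, -0.1147)
eliminate P² terms by subtracting sphere 1 from 2 and 3
plane₁₂: -0.7717x+0.4385y+-0.0687z = -0.0007
det = 0.6247;  x = 0.0034+-0.1792z,  y = 0.0044+-0.1588z
into |P−centre ₁|² = l²: 1.0573z² + 0.1252z + -0.1367 = 0;  Δ = 0.5940;  z = -0.4236 or 0.3053 → z<0 root = -0.4236
x = 0.0793, y = 0.0716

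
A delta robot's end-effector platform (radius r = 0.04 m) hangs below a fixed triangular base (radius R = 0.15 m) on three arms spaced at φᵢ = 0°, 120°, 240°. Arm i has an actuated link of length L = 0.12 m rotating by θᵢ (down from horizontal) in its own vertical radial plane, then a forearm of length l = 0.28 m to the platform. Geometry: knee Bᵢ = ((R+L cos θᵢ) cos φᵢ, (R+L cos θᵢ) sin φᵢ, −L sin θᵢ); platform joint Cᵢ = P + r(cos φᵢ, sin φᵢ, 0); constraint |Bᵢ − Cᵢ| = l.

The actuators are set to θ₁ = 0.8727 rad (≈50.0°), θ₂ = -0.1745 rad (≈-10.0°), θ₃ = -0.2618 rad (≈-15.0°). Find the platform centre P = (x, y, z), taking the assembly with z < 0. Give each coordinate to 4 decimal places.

(-0.0815, -0.0040, -0.1707)

centre 1 = (0.1871·cos0.0°, 0.1871·sin0.0°, -0.0919) = (0.1871, 0.0000, -0.0919)
φ2=120.0°: virtual centre (-0.1141, 0.1976, 0.0208), radius l
φ3=240.0°: virtual centre (-0.1130, -0.1956, 0.0311), radius l
|centre ₂|²−|centre ₁|² = 0.0090;  |centre ₃|²−|centre ₁|² = 0.0085
plane₁₂: -0.6024x+0.3952y+0.2255z = 0.0090
det = 0.4729;  x = -0.0146+0.3921z,  y = 0.0006+0.0271z
into |P−centre ₁|² = l²: 1.1545z² + 0.0257z + -0.0293 = 0;  Δ = 0.1358;  z = -0.1707 or 0.1484 → z<0 root = -0.1707
x = -0.0815, y = -0.0040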